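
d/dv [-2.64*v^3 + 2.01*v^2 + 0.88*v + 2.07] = -7.92*v^2 + 4.02*v + 0.88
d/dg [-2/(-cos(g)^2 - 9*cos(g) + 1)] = 2*(2*cos(g) + 9)*sin(g)/(-sin(g)^2 + 9*cos(g))^2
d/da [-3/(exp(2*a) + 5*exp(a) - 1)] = (6*exp(a) + 15)*exp(a)/(exp(2*a) + 5*exp(a) - 1)^2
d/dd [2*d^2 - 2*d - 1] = 4*d - 2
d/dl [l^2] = 2*l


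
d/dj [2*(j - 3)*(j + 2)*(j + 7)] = 6*j^2 + 24*j - 26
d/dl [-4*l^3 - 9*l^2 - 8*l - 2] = -12*l^2 - 18*l - 8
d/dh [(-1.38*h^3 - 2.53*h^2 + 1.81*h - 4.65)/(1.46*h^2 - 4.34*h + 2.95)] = (-2.0148*h^4 + 11.9784*h^3 - 3.8754*h^2 - 1.349*h - 14.8415)/(2.1316*h^4 - 12.6728*h^3 + 27.4496*h^2 - 25.606*h + 8.7025)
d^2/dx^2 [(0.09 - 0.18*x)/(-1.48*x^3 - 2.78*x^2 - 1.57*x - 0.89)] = (2.365632*x^5 + 2.07792*x^4 - 3.979008*x^3 - 8.273232*x^2 - 4.317732*x - 0.501354)/(3.241792*x^9 + 18.267936*x^8 + 44.63088*x^7 + 66.090968*x^6 + 69.315816*x^5 + 53.600118*x^4 + 30.693781*x^3 + 13.187397*x^2 + 3.730791*x + 0.704969)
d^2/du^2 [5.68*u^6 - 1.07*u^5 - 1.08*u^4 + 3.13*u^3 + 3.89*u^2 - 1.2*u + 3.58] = 170.4*u^4 - 21.4*u^3 - 12.96*u^2 + 18.78*u + 7.78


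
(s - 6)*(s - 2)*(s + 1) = s^3 - 7*s^2 + 4*s + 12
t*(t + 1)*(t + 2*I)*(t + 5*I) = t^4 + t^3 + 7*I*t^3 - 10*t^2 + 7*I*t^2 - 10*t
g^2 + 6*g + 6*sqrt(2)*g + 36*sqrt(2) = (g + 6)*(g + 6*sqrt(2))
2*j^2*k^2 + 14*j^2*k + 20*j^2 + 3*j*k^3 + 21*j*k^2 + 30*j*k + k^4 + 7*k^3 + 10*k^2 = (j + k)*(2*j + k)*(k + 2)*(k + 5)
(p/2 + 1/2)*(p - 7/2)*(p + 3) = p^3/2 + p^2/4 - 11*p/2 - 21/4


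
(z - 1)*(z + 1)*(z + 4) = z^3 + 4*z^2 - z - 4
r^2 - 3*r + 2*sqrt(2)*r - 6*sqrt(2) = (r - 3)*(r + 2*sqrt(2))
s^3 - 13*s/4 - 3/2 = (s - 2)*(s + 1/2)*(s + 3/2)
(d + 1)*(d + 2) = d^2 + 3*d + 2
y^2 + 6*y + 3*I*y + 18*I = (y + 6)*(y + 3*I)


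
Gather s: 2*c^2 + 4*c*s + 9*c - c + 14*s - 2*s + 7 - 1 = 2*c^2 + 8*c + s*(4*c + 12) + 6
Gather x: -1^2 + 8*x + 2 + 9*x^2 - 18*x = 9*x^2 - 10*x + 1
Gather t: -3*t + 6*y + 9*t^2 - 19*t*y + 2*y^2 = 9*t^2 + t*(-19*y - 3) + 2*y^2 + 6*y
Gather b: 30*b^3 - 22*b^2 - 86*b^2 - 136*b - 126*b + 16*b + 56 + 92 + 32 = 30*b^3 - 108*b^2 - 246*b + 180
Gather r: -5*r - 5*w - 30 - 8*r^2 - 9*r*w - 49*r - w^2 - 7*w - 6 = -8*r^2 + r*(-9*w - 54) - w^2 - 12*w - 36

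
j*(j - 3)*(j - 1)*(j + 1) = j^4 - 3*j^3 - j^2 + 3*j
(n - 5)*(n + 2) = n^2 - 3*n - 10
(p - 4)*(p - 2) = p^2 - 6*p + 8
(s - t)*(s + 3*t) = s^2 + 2*s*t - 3*t^2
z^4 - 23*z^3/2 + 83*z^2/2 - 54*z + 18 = (z - 6)*(z - 3)*(z - 2)*(z - 1/2)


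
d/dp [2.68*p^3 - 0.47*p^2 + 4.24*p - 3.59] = 8.04*p^2 - 0.94*p + 4.24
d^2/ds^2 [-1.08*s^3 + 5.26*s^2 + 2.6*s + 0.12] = 10.52 - 6.48*s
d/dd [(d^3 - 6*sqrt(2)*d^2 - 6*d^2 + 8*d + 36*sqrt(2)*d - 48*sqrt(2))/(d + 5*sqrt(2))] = (2*d^3 - 6*d^2 + 9*sqrt(2)*d^2 - 120*d - 60*sqrt(2)*d + 88*sqrt(2) + 360)/(d^2 + 10*sqrt(2)*d + 50)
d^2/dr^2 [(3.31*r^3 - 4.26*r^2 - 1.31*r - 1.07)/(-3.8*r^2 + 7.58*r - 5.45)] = (2.27373675443232e-13*r^4 + 39.9817119999996*r^3 + 383.79366*r^2 - 937.59393*r + 439.937416)/(54.872*r^6 - 328.3656*r^5 + 891.09696*r^4 - 1377.410312*r^3 + 1278.02064*r^2 - 675.43485*r + 161.878625)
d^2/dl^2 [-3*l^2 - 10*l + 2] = -6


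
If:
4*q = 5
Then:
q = 5/4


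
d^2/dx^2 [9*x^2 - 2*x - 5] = 18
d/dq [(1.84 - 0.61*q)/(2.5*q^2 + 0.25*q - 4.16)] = (1.525*q^2 - 9.2*q + 2.0776)/(6.25*q^4 + 1.25*q^3 - 20.7375*q^2 - 2.08*q + 17.3056)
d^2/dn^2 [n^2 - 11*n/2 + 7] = 2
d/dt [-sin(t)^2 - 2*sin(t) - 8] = -2*(sin(t) + 1)*cos(t)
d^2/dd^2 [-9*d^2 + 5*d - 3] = -18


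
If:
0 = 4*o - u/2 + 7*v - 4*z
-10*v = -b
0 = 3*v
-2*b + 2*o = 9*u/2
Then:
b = 0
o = 18*z/17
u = 8*z/17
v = 0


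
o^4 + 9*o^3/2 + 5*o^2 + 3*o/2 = o*(o + 1/2)*(o + 1)*(o + 3)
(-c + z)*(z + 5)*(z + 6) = -c*z^2 - 11*c*z - 30*c + z^3 + 11*z^2 + 30*z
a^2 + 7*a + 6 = (a + 1)*(a + 6)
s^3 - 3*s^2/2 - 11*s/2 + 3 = (s - 3)*(s - 1/2)*(s + 2)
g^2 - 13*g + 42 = (g - 7)*(g - 6)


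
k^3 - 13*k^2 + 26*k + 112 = (k - 8)*(k - 7)*(k + 2)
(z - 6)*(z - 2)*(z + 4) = z^3 - 4*z^2 - 20*z + 48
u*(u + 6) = u^2 + 6*u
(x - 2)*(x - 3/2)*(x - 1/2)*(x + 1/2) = x^4 - 7*x^3/2 + 11*x^2/4 + 7*x/8 - 3/4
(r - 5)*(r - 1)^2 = r^3 - 7*r^2 + 11*r - 5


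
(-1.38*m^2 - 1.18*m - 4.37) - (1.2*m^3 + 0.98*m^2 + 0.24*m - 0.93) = -1.2*m^3 - 2.36*m^2 - 1.42*m - 3.44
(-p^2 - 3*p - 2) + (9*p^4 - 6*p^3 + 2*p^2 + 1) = 9*p^4 - 6*p^3 + p^2 - 3*p - 1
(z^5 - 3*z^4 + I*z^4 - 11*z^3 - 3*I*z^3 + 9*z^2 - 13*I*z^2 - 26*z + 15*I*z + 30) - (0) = z^5 - 3*z^4 + I*z^4 - 11*z^3 - 3*I*z^3 + 9*z^2 - 13*I*z^2 - 26*z + 15*I*z + 30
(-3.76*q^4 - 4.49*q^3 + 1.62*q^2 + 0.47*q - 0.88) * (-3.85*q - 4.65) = 14.476*q^5 + 34.7705*q^4 + 14.6415*q^3 - 9.3425*q^2 + 1.2025*q + 4.092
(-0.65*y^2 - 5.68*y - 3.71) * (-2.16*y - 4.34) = 1.404*y^3 + 15.0898*y^2 + 32.6648*y + 16.1014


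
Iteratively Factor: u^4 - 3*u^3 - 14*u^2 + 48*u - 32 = (u - 4)*(u^3 + u^2 - 10*u + 8) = (u - 4)*(u - 1)*(u^2 + 2*u - 8) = (u - 4)*(u - 2)*(u - 1)*(u + 4)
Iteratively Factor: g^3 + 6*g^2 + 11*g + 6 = (g + 2)*(g^2 + 4*g + 3) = (g + 1)*(g + 2)*(g + 3)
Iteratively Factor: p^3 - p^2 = (p - 1)*(p^2) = p*(p - 1)*(p)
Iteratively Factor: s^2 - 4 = (s + 2)*(s - 2)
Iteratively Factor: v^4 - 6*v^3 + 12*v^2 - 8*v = (v - 2)*(v^3 - 4*v^2 + 4*v) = (v - 2)^2*(v^2 - 2*v) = v*(v - 2)^2*(v - 2)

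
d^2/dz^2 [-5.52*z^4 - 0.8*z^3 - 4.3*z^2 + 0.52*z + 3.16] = -66.24*z^2 - 4.8*z - 8.6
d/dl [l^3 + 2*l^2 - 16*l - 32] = 3*l^2 + 4*l - 16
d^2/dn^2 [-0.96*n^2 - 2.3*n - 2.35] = -1.92000000000000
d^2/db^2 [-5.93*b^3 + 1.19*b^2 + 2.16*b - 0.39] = 2.38 - 35.58*b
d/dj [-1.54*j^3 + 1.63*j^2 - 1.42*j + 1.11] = -4.62*j^2 + 3.26*j - 1.42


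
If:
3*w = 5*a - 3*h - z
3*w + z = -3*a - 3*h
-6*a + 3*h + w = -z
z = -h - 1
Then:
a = 0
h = 1/2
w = 0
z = -3/2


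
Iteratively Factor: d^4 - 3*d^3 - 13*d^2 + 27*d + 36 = (d - 4)*(d^3 + d^2 - 9*d - 9) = (d - 4)*(d + 3)*(d^2 - 2*d - 3) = (d - 4)*(d + 1)*(d + 3)*(d - 3)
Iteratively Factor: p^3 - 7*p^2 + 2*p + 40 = (p - 4)*(p^2 - 3*p - 10) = (p - 4)*(p + 2)*(p - 5)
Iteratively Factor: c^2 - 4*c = (c)*(c - 4)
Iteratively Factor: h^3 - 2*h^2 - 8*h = (h)*(h^2 - 2*h - 8) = h*(h - 4)*(h + 2)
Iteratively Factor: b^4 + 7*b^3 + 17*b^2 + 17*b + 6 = (b + 1)*(b^3 + 6*b^2 + 11*b + 6) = (b + 1)*(b + 2)*(b^2 + 4*b + 3) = (b + 1)*(b + 2)*(b + 3)*(b + 1)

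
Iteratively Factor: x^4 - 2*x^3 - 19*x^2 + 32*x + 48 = (x - 3)*(x^3 + x^2 - 16*x - 16) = (x - 4)*(x - 3)*(x^2 + 5*x + 4) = (x - 4)*(x - 3)*(x + 1)*(x + 4)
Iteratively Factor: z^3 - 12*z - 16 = (z - 4)*(z^2 + 4*z + 4) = (z - 4)*(z + 2)*(z + 2)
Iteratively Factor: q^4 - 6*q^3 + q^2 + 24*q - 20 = (q + 2)*(q^3 - 8*q^2 + 17*q - 10) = (q - 2)*(q + 2)*(q^2 - 6*q + 5) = (q - 2)*(q - 1)*(q + 2)*(q - 5)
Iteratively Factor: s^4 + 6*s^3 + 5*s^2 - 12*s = (s + 3)*(s^3 + 3*s^2 - 4*s) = s*(s + 3)*(s^2 + 3*s - 4) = s*(s - 1)*(s + 3)*(s + 4)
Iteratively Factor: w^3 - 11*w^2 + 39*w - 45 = (w - 3)*(w^2 - 8*w + 15) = (w - 3)^2*(w - 5)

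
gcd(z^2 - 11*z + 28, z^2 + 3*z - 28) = z - 4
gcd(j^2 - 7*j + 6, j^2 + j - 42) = j - 6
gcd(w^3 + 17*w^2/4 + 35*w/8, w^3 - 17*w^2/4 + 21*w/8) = w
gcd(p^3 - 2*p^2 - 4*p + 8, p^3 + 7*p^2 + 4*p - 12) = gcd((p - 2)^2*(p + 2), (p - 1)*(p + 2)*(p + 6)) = p + 2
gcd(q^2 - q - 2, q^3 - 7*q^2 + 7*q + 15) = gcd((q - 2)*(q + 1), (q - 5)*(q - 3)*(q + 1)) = q + 1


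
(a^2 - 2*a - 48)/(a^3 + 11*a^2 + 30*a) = (a - 8)/(a*(a + 5))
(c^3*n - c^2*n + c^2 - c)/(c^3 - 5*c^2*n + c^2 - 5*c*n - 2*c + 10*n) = c*(c*n + 1)/(c^2 - 5*c*n + 2*c - 10*n)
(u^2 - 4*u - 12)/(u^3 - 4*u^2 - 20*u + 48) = (u + 2)/(u^2 + 2*u - 8)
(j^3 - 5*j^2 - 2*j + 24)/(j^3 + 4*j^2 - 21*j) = (j^2 - 2*j - 8)/(j*(j + 7))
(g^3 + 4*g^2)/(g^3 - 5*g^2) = (g + 4)/(g - 5)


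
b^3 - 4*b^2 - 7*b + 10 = (b - 5)*(b - 1)*(b + 2)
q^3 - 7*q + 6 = (q - 2)*(q - 1)*(q + 3)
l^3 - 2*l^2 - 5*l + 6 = (l - 3)*(l - 1)*(l + 2)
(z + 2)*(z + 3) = z^2 + 5*z + 6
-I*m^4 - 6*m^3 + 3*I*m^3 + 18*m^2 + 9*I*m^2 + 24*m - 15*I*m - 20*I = (m - 4)*(m - 5*I)*(m - I)*(-I*m - I)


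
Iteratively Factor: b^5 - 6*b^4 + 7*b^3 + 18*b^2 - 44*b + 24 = (b - 2)*(b^4 - 4*b^3 - b^2 + 16*b - 12) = (b - 2)*(b - 1)*(b^3 - 3*b^2 - 4*b + 12) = (b - 2)*(b - 1)*(b + 2)*(b^2 - 5*b + 6) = (b - 3)*(b - 2)*(b - 1)*(b + 2)*(b - 2)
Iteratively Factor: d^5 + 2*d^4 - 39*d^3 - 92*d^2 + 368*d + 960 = (d + 4)*(d^4 - 2*d^3 - 31*d^2 + 32*d + 240) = (d + 3)*(d + 4)*(d^3 - 5*d^2 - 16*d + 80) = (d - 5)*(d + 3)*(d + 4)*(d^2 - 16) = (d - 5)*(d - 4)*(d + 3)*(d + 4)*(d + 4)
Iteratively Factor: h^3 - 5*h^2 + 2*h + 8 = (h - 2)*(h^2 - 3*h - 4) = (h - 2)*(h + 1)*(h - 4)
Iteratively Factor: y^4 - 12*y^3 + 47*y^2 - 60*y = (y - 5)*(y^3 - 7*y^2 + 12*y) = (y - 5)*(y - 3)*(y^2 - 4*y) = y*(y - 5)*(y - 3)*(y - 4)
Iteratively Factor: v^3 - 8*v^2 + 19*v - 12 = (v - 4)*(v^2 - 4*v + 3) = (v - 4)*(v - 1)*(v - 3)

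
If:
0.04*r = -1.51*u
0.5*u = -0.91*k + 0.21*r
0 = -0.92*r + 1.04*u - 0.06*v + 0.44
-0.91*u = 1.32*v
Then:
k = 0.11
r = 0.46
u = -0.01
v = 0.01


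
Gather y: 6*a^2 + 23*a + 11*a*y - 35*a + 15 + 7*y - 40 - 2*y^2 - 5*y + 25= 6*a^2 - 12*a - 2*y^2 + y*(11*a + 2)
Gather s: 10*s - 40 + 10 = 10*s - 30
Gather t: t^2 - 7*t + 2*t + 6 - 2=t^2 - 5*t + 4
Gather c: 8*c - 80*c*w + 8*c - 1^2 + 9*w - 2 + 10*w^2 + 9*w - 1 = c*(16 - 80*w) + 10*w^2 + 18*w - 4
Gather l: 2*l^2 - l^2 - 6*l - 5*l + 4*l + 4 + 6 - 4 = l^2 - 7*l + 6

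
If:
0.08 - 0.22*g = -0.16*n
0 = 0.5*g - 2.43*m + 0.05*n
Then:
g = 0.727272727272727*n + 0.363636363636364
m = 0.170220725776281*n + 0.0748222970445193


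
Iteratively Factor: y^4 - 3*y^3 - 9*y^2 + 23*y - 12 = (y - 1)*(y^3 - 2*y^2 - 11*y + 12) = (y - 4)*(y - 1)*(y^2 + 2*y - 3) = (y - 4)*(y - 1)^2*(y + 3)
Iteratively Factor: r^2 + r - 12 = (r - 3)*(r + 4)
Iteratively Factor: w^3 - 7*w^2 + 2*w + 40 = (w - 4)*(w^2 - 3*w - 10) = (w - 5)*(w - 4)*(w + 2)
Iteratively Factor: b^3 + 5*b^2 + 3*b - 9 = (b - 1)*(b^2 + 6*b + 9) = (b - 1)*(b + 3)*(b + 3)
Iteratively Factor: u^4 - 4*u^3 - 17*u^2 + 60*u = (u - 3)*(u^3 - u^2 - 20*u) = u*(u - 3)*(u^2 - u - 20) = u*(u - 5)*(u - 3)*(u + 4)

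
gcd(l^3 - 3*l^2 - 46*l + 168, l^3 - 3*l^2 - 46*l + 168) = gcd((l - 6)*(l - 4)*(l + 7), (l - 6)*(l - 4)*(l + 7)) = l^3 - 3*l^2 - 46*l + 168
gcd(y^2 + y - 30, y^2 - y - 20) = y - 5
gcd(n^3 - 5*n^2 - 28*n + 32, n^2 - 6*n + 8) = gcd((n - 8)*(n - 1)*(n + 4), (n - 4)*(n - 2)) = 1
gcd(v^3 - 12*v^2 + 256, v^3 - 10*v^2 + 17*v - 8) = v - 8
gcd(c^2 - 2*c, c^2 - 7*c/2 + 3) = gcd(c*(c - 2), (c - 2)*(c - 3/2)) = c - 2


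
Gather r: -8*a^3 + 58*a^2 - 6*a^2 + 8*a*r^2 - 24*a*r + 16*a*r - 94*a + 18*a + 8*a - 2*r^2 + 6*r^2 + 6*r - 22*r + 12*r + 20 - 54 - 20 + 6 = -8*a^3 + 52*a^2 - 68*a + r^2*(8*a + 4) + r*(-8*a - 4) - 48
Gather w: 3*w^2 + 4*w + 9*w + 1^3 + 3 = 3*w^2 + 13*w + 4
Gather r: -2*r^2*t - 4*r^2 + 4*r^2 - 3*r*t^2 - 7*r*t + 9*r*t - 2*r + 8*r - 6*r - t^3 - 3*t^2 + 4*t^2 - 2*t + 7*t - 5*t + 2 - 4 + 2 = -2*r^2*t + r*(-3*t^2 + 2*t) - t^3 + t^2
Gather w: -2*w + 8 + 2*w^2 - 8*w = 2*w^2 - 10*w + 8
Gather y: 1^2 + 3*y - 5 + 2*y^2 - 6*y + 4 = 2*y^2 - 3*y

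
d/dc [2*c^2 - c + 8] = 4*c - 1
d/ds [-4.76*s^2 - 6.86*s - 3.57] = -9.52*s - 6.86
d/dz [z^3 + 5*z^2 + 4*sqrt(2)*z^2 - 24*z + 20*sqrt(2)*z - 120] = 3*z^2 + 10*z + 8*sqrt(2)*z - 24 + 20*sqrt(2)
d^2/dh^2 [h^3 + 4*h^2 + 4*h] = 6*h + 8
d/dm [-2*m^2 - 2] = -4*m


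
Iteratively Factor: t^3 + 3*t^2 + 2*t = (t + 2)*(t^2 + t) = (t + 1)*(t + 2)*(t)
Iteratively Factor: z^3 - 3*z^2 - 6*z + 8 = (z - 1)*(z^2 - 2*z - 8) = (z - 4)*(z - 1)*(z + 2)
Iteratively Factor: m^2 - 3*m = (m)*(m - 3)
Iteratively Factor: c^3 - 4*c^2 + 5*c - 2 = (c - 1)*(c^2 - 3*c + 2) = (c - 2)*(c - 1)*(c - 1)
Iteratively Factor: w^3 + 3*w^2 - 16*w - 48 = (w + 3)*(w^2 - 16) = (w - 4)*(w + 3)*(w + 4)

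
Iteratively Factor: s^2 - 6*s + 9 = (s - 3)*(s - 3)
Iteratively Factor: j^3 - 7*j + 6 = (j + 3)*(j^2 - 3*j + 2) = (j - 1)*(j + 3)*(j - 2)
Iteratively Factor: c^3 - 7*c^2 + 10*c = (c - 5)*(c^2 - 2*c) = c*(c - 5)*(c - 2)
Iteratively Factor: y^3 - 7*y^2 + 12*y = (y - 4)*(y^2 - 3*y) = y*(y - 4)*(y - 3)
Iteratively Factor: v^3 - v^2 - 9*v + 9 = (v + 3)*(v^2 - 4*v + 3) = (v - 1)*(v + 3)*(v - 3)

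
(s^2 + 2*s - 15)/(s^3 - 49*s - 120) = (s - 3)/(s^2 - 5*s - 24)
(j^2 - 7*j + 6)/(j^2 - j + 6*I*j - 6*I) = (j - 6)/(j + 6*I)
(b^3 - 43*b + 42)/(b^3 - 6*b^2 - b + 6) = (b + 7)/(b + 1)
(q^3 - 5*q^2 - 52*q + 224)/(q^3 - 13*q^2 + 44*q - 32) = (q + 7)/(q - 1)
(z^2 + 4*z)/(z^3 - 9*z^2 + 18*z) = (z + 4)/(z^2 - 9*z + 18)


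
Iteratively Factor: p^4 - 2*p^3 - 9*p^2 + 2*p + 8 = (p + 1)*(p^3 - 3*p^2 - 6*p + 8) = (p - 1)*(p + 1)*(p^2 - 2*p - 8) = (p - 1)*(p + 1)*(p + 2)*(p - 4)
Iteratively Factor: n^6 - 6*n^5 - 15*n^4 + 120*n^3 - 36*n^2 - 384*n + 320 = (n - 5)*(n^5 - n^4 - 20*n^3 + 20*n^2 + 64*n - 64) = (n - 5)*(n - 1)*(n^4 - 20*n^2 + 64) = (n - 5)*(n - 1)*(n + 2)*(n^3 - 2*n^2 - 16*n + 32) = (n - 5)*(n - 2)*(n - 1)*(n + 2)*(n^2 - 16) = (n - 5)*(n - 2)*(n - 1)*(n + 2)*(n + 4)*(n - 4)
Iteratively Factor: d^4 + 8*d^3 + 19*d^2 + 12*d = (d + 3)*(d^3 + 5*d^2 + 4*d) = d*(d + 3)*(d^2 + 5*d + 4) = d*(d + 3)*(d + 4)*(d + 1)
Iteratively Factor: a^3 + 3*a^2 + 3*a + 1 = (a + 1)*(a^2 + 2*a + 1) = (a + 1)^2*(a + 1)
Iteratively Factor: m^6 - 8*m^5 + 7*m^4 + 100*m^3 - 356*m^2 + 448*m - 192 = (m - 2)*(m^5 - 6*m^4 - 5*m^3 + 90*m^2 - 176*m + 96) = (m - 2)*(m + 4)*(m^4 - 10*m^3 + 35*m^2 - 50*m + 24) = (m - 4)*(m - 2)*(m + 4)*(m^3 - 6*m^2 + 11*m - 6) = (m - 4)*(m - 2)^2*(m + 4)*(m^2 - 4*m + 3) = (m - 4)*(m - 2)^2*(m - 1)*(m + 4)*(m - 3)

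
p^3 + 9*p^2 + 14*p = p*(p + 2)*(p + 7)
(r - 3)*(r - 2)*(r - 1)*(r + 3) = r^4 - 3*r^3 - 7*r^2 + 27*r - 18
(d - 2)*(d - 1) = d^2 - 3*d + 2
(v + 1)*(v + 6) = v^2 + 7*v + 6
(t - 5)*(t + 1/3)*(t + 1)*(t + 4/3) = t^4 - 7*t^3/3 - 101*t^2/9 - 91*t/9 - 20/9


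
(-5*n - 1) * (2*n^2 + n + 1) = -10*n^3 - 7*n^2 - 6*n - 1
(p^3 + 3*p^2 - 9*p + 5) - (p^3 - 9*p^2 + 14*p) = 12*p^2 - 23*p + 5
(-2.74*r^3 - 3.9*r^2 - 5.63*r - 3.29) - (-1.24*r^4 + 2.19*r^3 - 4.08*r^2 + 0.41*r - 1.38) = 1.24*r^4 - 4.93*r^3 + 0.18*r^2 - 6.04*r - 1.91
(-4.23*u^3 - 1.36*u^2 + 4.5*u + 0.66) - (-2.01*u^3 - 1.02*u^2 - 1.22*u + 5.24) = -2.22*u^3 - 0.34*u^2 + 5.72*u - 4.58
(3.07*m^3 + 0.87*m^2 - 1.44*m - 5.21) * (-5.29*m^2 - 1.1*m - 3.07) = -16.2403*m^5 - 7.9793*m^4 - 2.7643*m^3 + 26.474*m^2 + 10.1518*m + 15.9947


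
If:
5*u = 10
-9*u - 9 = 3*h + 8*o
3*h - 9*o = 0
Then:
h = -81/17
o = -27/17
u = 2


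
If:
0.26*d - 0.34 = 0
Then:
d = 1.31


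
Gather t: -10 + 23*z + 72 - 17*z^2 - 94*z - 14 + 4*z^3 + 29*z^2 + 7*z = 4*z^3 + 12*z^2 - 64*z + 48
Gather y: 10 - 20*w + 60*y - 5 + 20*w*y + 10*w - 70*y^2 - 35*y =-10*w - 70*y^2 + y*(20*w + 25) + 5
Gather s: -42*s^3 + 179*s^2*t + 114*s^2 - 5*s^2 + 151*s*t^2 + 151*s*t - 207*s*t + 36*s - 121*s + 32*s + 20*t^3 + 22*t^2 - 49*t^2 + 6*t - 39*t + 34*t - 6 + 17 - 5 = -42*s^3 + s^2*(179*t + 109) + s*(151*t^2 - 56*t - 53) + 20*t^3 - 27*t^2 + t + 6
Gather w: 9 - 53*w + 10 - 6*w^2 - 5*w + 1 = -6*w^2 - 58*w + 20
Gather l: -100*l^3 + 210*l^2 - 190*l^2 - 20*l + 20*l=-100*l^3 + 20*l^2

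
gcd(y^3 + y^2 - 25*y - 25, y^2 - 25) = y^2 - 25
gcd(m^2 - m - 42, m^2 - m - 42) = m^2 - m - 42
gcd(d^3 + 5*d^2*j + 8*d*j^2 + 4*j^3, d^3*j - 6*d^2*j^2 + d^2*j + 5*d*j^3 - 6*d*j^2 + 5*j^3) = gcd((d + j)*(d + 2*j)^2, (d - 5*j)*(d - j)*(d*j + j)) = 1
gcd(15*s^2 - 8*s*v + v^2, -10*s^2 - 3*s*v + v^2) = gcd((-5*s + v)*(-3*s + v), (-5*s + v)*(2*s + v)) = 5*s - v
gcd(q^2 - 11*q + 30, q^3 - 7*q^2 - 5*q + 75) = q - 5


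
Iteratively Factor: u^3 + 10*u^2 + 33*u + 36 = (u + 4)*(u^2 + 6*u + 9) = (u + 3)*(u + 4)*(u + 3)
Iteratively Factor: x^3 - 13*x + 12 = (x - 3)*(x^2 + 3*x - 4) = (x - 3)*(x + 4)*(x - 1)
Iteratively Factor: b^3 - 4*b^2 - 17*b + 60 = (b - 5)*(b^2 + b - 12) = (b - 5)*(b - 3)*(b + 4)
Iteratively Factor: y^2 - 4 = (y + 2)*(y - 2)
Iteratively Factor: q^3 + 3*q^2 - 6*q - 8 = (q + 1)*(q^2 + 2*q - 8) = (q - 2)*(q + 1)*(q + 4)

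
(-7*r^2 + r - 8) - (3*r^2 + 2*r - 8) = -10*r^2 - r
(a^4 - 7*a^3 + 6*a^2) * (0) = 0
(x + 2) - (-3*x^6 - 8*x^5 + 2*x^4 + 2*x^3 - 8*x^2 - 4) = 3*x^6 + 8*x^5 - 2*x^4 - 2*x^3 + 8*x^2 + x + 6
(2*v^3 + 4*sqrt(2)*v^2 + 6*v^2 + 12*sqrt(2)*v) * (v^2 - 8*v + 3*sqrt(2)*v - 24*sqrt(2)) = 2*v^5 - 10*v^4 + 10*sqrt(2)*v^4 - 50*sqrt(2)*v^3 - 24*v^3 - 240*sqrt(2)*v^2 - 120*v^2 - 576*v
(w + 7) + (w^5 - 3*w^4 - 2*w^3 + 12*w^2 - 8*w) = w^5 - 3*w^4 - 2*w^3 + 12*w^2 - 7*w + 7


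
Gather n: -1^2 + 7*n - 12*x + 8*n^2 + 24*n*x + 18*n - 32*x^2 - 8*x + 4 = 8*n^2 + n*(24*x + 25) - 32*x^2 - 20*x + 3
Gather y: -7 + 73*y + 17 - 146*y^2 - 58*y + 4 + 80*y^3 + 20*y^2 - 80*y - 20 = 80*y^3 - 126*y^2 - 65*y - 6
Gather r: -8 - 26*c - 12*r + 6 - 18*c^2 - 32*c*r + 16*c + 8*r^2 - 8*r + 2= -18*c^2 - 10*c + 8*r^2 + r*(-32*c - 20)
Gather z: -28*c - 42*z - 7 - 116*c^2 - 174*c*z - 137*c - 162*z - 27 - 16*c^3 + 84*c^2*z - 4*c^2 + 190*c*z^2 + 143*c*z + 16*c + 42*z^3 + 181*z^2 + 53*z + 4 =-16*c^3 - 120*c^2 - 149*c + 42*z^3 + z^2*(190*c + 181) + z*(84*c^2 - 31*c - 151) - 30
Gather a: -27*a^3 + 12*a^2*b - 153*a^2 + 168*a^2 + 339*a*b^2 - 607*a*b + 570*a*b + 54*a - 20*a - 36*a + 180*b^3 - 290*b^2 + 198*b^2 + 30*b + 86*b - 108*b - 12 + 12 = -27*a^3 + a^2*(12*b + 15) + a*(339*b^2 - 37*b - 2) + 180*b^3 - 92*b^2 + 8*b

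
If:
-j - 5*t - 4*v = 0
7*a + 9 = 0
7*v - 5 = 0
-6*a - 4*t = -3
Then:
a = -9/7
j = -65/4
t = 75/28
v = 5/7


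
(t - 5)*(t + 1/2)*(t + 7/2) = t^3 - t^2 - 73*t/4 - 35/4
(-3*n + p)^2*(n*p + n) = 9*n^3*p + 9*n^3 - 6*n^2*p^2 - 6*n^2*p + n*p^3 + n*p^2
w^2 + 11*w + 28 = (w + 4)*(w + 7)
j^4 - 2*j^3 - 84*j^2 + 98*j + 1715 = (j - 7)^2*(j + 5)*(j + 7)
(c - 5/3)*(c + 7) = c^2 + 16*c/3 - 35/3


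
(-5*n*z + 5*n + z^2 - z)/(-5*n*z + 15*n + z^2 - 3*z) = (z - 1)/(z - 3)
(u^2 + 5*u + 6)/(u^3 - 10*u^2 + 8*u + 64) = (u + 3)/(u^2 - 12*u + 32)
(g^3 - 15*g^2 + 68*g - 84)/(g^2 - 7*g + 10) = (g^2 - 13*g + 42)/(g - 5)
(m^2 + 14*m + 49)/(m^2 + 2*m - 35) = (m + 7)/(m - 5)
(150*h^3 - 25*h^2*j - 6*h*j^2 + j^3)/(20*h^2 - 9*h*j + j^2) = (30*h^2 + h*j - j^2)/(4*h - j)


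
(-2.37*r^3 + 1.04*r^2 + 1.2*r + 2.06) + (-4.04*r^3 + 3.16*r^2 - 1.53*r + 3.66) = -6.41*r^3 + 4.2*r^2 - 0.33*r + 5.72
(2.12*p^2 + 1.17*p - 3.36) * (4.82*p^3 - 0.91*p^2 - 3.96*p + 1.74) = 10.2184*p^5 + 3.7102*p^4 - 25.6551*p^3 + 2.1132*p^2 + 15.3414*p - 5.8464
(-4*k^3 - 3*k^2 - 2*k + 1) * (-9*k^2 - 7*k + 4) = 36*k^5 + 55*k^4 + 23*k^3 - 7*k^2 - 15*k + 4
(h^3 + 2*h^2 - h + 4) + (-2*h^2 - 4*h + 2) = h^3 - 5*h + 6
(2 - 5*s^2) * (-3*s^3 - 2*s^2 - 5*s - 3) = 15*s^5 + 10*s^4 + 19*s^3 + 11*s^2 - 10*s - 6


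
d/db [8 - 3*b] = -3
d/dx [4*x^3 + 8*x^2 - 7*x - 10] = 12*x^2 + 16*x - 7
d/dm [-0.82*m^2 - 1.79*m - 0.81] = -1.64*m - 1.79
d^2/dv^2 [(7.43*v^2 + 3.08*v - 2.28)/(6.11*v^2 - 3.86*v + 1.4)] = (580.432892*v^3 - 892.040448*v^2 + 164.559408*v + 33.478304)/(228.099131*v^6 - 432.305718*v^5 + 429.904488*v^4 - 255.623096*v^3 + 98.50512*v^2 - 22.6968*v + 2.744)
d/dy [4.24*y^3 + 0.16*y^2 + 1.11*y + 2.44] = 12.72*y^2 + 0.32*y + 1.11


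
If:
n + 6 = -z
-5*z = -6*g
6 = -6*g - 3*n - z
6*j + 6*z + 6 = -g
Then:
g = 10/3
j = -50/9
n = -10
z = 4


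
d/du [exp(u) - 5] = exp(u)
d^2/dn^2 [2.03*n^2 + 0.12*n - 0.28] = 4.06000000000000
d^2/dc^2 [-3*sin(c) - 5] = 3*sin(c)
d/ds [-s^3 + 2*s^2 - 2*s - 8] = -3*s^2 + 4*s - 2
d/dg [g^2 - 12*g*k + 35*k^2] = 2*g - 12*k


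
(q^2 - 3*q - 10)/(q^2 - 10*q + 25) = (q + 2)/(q - 5)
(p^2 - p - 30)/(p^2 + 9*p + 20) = (p - 6)/(p + 4)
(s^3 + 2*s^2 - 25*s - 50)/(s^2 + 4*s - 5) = (s^2 - 3*s - 10)/(s - 1)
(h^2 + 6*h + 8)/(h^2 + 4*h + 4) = (h + 4)/(h + 2)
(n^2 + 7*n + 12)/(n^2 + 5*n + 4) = (n + 3)/(n + 1)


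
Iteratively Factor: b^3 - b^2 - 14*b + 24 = (b + 4)*(b^2 - 5*b + 6) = (b - 3)*(b + 4)*(b - 2)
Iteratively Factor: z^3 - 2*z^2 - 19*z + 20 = (z - 5)*(z^2 + 3*z - 4) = (z - 5)*(z + 4)*(z - 1)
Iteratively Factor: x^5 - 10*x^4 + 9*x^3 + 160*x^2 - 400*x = (x)*(x^4 - 10*x^3 + 9*x^2 + 160*x - 400) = x*(x - 5)*(x^3 - 5*x^2 - 16*x + 80) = x*(x - 5)^2*(x^2 - 16) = x*(x - 5)^2*(x - 4)*(x + 4)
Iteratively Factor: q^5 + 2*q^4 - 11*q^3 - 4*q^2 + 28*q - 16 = (q + 2)*(q^4 - 11*q^2 + 18*q - 8) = (q - 1)*(q + 2)*(q^3 + q^2 - 10*q + 8) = (q - 1)^2*(q + 2)*(q^2 + 2*q - 8) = (q - 1)^2*(q + 2)*(q + 4)*(q - 2)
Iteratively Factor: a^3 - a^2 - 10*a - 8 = (a + 1)*(a^2 - 2*a - 8) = (a - 4)*(a + 1)*(a + 2)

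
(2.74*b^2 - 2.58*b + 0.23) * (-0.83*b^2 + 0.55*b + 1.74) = -2.2742*b^4 + 3.6484*b^3 + 3.1577*b^2 - 4.3627*b + 0.4002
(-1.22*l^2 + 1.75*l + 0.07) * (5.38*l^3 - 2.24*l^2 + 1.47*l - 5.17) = -6.5636*l^5 + 12.1478*l^4 - 5.3368*l^3 + 8.7231*l^2 - 8.9446*l - 0.3619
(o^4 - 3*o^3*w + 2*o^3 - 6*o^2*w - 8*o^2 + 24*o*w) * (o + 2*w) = o^5 - o^4*w + 2*o^4 - 6*o^3*w^2 - 2*o^3*w - 8*o^3 - 12*o^2*w^2 + 8*o^2*w + 48*o*w^2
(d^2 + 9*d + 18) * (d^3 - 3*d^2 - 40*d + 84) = d^5 + 6*d^4 - 49*d^3 - 330*d^2 + 36*d + 1512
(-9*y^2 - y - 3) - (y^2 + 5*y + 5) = -10*y^2 - 6*y - 8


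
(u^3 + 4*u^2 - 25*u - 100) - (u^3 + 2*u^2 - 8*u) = 2*u^2 - 17*u - 100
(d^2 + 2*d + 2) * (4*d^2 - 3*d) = 4*d^4 + 5*d^3 + 2*d^2 - 6*d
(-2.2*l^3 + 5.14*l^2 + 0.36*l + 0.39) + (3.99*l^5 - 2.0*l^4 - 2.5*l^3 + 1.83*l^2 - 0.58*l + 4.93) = 3.99*l^5 - 2.0*l^4 - 4.7*l^3 + 6.97*l^2 - 0.22*l + 5.32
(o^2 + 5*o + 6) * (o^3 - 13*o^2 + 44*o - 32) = o^5 - 8*o^4 - 15*o^3 + 110*o^2 + 104*o - 192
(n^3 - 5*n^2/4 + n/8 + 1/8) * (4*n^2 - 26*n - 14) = 4*n^5 - 31*n^4 + 19*n^3 + 59*n^2/4 - 5*n - 7/4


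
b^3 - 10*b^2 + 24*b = b*(b - 6)*(b - 4)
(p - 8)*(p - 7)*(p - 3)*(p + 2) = p^4 - 16*p^3 + 65*p^2 + 34*p - 336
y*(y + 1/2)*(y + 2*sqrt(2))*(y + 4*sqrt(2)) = y^4 + y^3/2 + 6*sqrt(2)*y^3 + 3*sqrt(2)*y^2 + 16*y^2 + 8*y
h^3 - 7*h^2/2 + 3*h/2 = h*(h - 3)*(h - 1/2)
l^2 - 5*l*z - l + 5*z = (l - 1)*(l - 5*z)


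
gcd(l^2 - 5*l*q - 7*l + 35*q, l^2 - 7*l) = l - 7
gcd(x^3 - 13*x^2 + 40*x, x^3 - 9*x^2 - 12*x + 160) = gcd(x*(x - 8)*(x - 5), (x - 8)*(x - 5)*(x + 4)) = x^2 - 13*x + 40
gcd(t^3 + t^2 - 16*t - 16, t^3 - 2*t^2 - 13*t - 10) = t + 1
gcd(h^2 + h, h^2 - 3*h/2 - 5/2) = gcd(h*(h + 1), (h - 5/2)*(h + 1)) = h + 1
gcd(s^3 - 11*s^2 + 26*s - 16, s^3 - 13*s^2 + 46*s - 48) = s^2 - 10*s + 16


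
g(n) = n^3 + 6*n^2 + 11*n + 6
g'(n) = 3*n^2 + 12*n + 11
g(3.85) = 194.35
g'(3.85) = 101.67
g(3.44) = 155.55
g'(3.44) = 87.78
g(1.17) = 28.69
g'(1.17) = 29.15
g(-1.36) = -0.38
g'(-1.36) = 0.23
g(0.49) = 12.95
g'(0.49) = 17.60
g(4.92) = 324.45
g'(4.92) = 142.66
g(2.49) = 86.03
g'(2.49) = 59.48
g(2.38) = 79.65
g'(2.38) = 56.55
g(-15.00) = -2184.00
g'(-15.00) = 506.00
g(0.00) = 6.00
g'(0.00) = 11.00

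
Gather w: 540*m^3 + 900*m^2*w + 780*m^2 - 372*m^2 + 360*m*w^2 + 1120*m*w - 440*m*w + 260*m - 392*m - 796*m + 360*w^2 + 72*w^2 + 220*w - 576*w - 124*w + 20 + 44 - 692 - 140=540*m^3 + 408*m^2 - 928*m + w^2*(360*m + 432) + w*(900*m^2 + 680*m - 480) - 768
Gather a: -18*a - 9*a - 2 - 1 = -27*a - 3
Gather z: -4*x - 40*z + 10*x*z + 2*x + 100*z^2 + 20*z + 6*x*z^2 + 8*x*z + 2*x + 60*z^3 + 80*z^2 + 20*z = 18*x*z + 60*z^3 + z^2*(6*x + 180)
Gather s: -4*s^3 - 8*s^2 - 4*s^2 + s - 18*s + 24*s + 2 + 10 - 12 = -4*s^3 - 12*s^2 + 7*s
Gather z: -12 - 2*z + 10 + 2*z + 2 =0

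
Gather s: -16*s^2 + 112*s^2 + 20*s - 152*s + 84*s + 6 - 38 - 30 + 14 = 96*s^2 - 48*s - 48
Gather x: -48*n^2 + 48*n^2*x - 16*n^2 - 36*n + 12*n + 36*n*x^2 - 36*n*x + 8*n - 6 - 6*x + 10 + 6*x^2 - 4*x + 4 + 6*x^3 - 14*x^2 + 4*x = -64*n^2 - 16*n + 6*x^3 + x^2*(36*n - 8) + x*(48*n^2 - 36*n - 6) + 8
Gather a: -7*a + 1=1 - 7*a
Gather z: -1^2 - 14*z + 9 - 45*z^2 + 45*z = -45*z^2 + 31*z + 8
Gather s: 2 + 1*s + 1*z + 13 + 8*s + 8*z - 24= 9*s + 9*z - 9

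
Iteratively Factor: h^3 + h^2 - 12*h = (h + 4)*(h^2 - 3*h) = (h - 3)*(h + 4)*(h)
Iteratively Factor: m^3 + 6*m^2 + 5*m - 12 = (m + 4)*(m^2 + 2*m - 3) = (m - 1)*(m + 4)*(m + 3)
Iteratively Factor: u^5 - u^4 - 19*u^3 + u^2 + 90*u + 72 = (u + 3)*(u^4 - 4*u^3 - 7*u^2 + 22*u + 24) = (u - 4)*(u + 3)*(u^3 - 7*u - 6) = (u - 4)*(u + 1)*(u + 3)*(u^2 - u - 6) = (u - 4)*(u - 3)*(u + 1)*(u + 3)*(u + 2)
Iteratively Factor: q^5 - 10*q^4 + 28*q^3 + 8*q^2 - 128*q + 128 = (q - 2)*(q^4 - 8*q^3 + 12*q^2 + 32*q - 64) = (q - 2)*(q + 2)*(q^3 - 10*q^2 + 32*q - 32) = (q - 2)^2*(q + 2)*(q^2 - 8*q + 16) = (q - 4)*(q - 2)^2*(q + 2)*(q - 4)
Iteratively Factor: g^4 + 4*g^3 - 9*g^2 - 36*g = (g + 3)*(g^3 + g^2 - 12*g) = (g - 3)*(g + 3)*(g^2 + 4*g) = g*(g - 3)*(g + 3)*(g + 4)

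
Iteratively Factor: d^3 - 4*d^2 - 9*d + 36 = (d - 3)*(d^2 - d - 12) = (d - 4)*(d - 3)*(d + 3)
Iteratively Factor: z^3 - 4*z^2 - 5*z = (z)*(z^2 - 4*z - 5) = z*(z - 5)*(z + 1)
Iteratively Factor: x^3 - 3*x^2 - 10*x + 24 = (x - 2)*(x^2 - x - 12) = (x - 2)*(x + 3)*(x - 4)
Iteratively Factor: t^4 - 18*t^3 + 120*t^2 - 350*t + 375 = (t - 5)*(t^3 - 13*t^2 + 55*t - 75) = (t - 5)^2*(t^2 - 8*t + 15) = (t - 5)^3*(t - 3)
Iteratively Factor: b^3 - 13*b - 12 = (b + 3)*(b^2 - 3*b - 4) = (b - 4)*(b + 3)*(b + 1)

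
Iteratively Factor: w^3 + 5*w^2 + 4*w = (w)*(w^2 + 5*w + 4) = w*(w + 1)*(w + 4)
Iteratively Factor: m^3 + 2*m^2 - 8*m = (m + 4)*(m^2 - 2*m) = (m - 2)*(m + 4)*(m)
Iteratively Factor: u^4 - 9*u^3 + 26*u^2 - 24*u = (u)*(u^3 - 9*u^2 + 26*u - 24) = u*(u - 3)*(u^2 - 6*u + 8) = u*(u - 3)*(u - 2)*(u - 4)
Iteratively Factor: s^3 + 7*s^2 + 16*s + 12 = (s + 3)*(s^2 + 4*s + 4) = (s + 2)*(s + 3)*(s + 2)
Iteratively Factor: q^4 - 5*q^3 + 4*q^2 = (q)*(q^3 - 5*q^2 + 4*q) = q*(q - 1)*(q^2 - 4*q) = q^2*(q - 1)*(q - 4)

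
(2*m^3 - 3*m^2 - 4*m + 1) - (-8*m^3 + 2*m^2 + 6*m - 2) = 10*m^3 - 5*m^2 - 10*m + 3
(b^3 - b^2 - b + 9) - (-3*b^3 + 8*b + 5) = 4*b^3 - b^2 - 9*b + 4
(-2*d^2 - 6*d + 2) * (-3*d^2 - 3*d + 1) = 6*d^4 + 24*d^3 + 10*d^2 - 12*d + 2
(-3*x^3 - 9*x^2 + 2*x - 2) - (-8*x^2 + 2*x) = -3*x^3 - x^2 - 2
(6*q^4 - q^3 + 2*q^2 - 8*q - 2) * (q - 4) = 6*q^5 - 25*q^4 + 6*q^3 - 16*q^2 + 30*q + 8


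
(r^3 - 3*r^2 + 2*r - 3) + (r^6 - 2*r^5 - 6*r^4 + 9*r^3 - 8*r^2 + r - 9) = r^6 - 2*r^5 - 6*r^4 + 10*r^3 - 11*r^2 + 3*r - 12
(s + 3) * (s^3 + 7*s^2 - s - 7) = s^4 + 10*s^3 + 20*s^2 - 10*s - 21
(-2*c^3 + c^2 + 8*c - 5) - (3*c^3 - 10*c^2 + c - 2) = -5*c^3 + 11*c^2 + 7*c - 3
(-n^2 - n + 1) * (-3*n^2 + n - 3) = 3*n^4 + 2*n^3 - n^2 + 4*n - 3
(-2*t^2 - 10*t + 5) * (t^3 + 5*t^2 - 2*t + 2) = -2*t^5 - 20*t^4 - 41*t^3 + 41*t^2 - 30*t + 10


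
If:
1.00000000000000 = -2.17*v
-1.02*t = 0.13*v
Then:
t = 0.06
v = -0.46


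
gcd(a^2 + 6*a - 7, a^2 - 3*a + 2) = a - 1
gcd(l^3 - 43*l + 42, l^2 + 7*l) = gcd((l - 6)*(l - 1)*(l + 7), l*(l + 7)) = l + 7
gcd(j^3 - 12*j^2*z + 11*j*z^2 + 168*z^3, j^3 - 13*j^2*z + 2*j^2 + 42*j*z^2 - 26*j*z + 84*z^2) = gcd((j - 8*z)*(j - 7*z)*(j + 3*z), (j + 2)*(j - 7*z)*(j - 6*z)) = -j + 7*z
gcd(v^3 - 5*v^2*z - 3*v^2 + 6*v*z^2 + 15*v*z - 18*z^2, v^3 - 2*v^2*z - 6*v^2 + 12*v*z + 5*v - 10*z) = -v + 2*z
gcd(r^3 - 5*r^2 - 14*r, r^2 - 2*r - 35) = r - 7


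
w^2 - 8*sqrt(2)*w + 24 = (w - 6*sqrt(2))*(w - 2*sqrt(2))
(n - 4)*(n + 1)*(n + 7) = n^3 + 4*n^2 - 25*n - 28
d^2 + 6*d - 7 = (d - 1)*(d + 7)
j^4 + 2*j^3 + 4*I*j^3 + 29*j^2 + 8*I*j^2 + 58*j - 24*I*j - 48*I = (j + 2)*(j - 3*I)*(j - I)*(j + 8*I)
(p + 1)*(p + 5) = p^2 + 6*p + 5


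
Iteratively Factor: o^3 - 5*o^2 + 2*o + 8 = (o - 4)*(o^2 - o - 2) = (o - 4)*(o + 1)*(o - 2)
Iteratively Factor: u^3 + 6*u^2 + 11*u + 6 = (u + 1)*(u^2 + 5*u + 6) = (u + 1)*(u + 3)*(u + 2)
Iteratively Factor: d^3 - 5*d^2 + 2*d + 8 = (d - 4)*(d^2 - d - 2) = (d - 4)*(d - 2)*(d + 1)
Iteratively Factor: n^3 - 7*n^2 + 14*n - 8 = (n - 2)*(n^2 - 5*n + 4) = (n - 4)*(n - 2)*(n - 1)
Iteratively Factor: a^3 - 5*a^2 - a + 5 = (a - 5)*(a^2 - 1) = (a - 5)*(a - 1)*(a + 1)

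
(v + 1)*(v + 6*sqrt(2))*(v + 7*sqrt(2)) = v^3 + v^2 + 13*sqrt(2)*v^2 + 13*sqrt(2)*v + 84*v + 84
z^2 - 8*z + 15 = (z - 5)*(z - 3)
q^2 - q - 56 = (q - 8)*(q + 7)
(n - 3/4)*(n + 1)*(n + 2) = n^3 + 9*n^2/4 - n/4 - 3/2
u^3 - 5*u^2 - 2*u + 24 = (u - 4)*(u - 3)*(u + 2)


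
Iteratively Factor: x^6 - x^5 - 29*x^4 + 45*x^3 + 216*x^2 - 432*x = (x - 3)*(x^5 + 2*x^4 - 23*x^3 - 24*x^2 + 144*x) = x*(x - 3)*(x^4 + 2*x^3 - 23*x^2 - 24*x + 144) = x*(x - 3)^2*(x^3 + 5*x^2 - 8*x - 48) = x*(x - 3)^3*(x^2 + 8*x + 16) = x*(x - 3)^3*(x + 4)*(x + 4)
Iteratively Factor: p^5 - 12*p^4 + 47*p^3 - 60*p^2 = (p)*(p^4 - 12*p^3 + 47*p^2 - 60*p) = p*(p - 3)*(p^3 - 9*p^2 + 20*p) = p^2*(p - 3)*(p^2 - 9*p + 20) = p^2*(p - 4)*(p - 3)*(p - 5)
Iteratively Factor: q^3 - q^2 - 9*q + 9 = (q - 3)*(q^2 + 2*q - 3) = (q - 3)*(q + 3)*(q - 1)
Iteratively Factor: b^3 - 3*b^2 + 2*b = (b)*(b^2 - 3*b + 2) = b*(b - 2)*(b - 1)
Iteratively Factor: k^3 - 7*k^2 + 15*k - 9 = (k - 3)*(k^2 - 4*k + 3) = (k - 3)*(k - 1)*(k - 3)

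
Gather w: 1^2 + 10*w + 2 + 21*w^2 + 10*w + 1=21*w^2 + 20*w + 4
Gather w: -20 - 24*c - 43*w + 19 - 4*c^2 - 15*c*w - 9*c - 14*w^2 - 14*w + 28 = -4*c^2 - 33*c - 14*w^2 + w*(-15*c - 57) + 27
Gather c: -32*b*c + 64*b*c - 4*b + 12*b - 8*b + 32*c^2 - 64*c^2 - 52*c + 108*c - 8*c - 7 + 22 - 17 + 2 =-32*c^2 + c*(32*b + 48)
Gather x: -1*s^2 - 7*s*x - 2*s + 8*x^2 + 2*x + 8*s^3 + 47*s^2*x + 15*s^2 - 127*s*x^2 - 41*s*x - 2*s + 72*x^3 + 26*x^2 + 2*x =8*s^3 + 14*s^2 - 4*s + 72*x^3 + x^2*(34 - 127*s) + x*(47*s^2 - 48*s + 4)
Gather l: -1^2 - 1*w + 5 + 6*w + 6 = 5*w + 10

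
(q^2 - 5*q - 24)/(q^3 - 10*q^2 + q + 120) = 1/(q - 5)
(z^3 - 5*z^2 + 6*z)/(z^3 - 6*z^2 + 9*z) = (z - 2)/(z - 3)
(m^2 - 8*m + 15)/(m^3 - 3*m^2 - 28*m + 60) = (m^2 - 8*m + 15)/(m^3 - 3*m^2 - 28*m + 60)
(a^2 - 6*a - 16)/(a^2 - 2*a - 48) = (a + 2)/(a + 6)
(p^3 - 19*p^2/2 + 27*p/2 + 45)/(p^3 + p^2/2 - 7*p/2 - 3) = (p^2 - 11*p + 30)/(p^2 - p - 2)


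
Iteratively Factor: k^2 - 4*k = (k)*(k - 4)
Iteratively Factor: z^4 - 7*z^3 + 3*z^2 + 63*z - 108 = (z - 3)*(z^3 - 4*z^2 - 9*z + 36) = (z - 3)^2*(z^2 - z - 12) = (z - 4)*(z - 3)^2*(z + 3)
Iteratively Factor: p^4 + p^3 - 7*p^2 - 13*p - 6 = (p - 3)*(p^3 + 4*p^2 + 5*p + 2) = (p - 3)*(p + 1)*(p^2 + 3*p + 2) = (p - 3)*(p + 1)^2*(p + 2)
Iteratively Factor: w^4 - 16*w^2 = (w)*(w^3 - 16*w) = w*(w + 4)*(w^2 - 4*w) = w^2*(w + 4)*(w - 4)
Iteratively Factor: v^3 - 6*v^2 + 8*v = (v - 2)*(v^2 - 4*v) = (v - 4)*(v - 2)*(v)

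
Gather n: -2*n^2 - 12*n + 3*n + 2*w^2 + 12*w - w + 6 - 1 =-2*n^2 - 9*n + 2*w^2 + 11*w + 5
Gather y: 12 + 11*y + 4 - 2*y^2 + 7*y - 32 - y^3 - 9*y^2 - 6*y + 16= -y^3 - 11*y^2 + 12*y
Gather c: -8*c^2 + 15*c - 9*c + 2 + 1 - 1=-8*c^2 + 6*c + 2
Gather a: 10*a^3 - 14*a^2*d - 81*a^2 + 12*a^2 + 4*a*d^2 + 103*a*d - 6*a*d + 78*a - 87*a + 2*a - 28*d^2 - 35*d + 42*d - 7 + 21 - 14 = 10*a^3 + a^2*(-14*d - 69) + a*(4*d^2 + 97*d - 7) - 28*d^2 + 7*d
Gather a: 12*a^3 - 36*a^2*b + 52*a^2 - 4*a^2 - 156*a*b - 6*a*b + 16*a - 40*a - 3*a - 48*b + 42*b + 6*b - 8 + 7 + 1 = 12*a^3 + a^2*(48 - 36*b) + a*(-162*b - 27)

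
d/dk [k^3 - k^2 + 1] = k*(3*k - 2)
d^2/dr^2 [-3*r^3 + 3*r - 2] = -18*r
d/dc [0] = 0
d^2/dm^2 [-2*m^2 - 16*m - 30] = -4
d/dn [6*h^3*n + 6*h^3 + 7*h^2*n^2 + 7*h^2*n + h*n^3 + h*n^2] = h*(6*h^2 + 14*h*n + 7*h + 3*n^2 + 2*n)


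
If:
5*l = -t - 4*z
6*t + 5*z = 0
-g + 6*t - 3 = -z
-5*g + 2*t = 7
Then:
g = -69/55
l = 76/275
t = 4/11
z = -24/55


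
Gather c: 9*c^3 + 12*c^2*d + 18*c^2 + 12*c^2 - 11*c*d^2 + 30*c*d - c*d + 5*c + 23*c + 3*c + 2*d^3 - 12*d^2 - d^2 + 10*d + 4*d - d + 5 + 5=9*c^3 + c^2*(12*d + 30) + c*(-11*d^2 + 29*d + 31) + 2*d^3 - 13*d^2 + 13*d + 10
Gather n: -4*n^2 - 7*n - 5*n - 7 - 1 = -4*n^2 - 12*n - 8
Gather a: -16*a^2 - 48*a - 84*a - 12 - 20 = -16*a^2 - 132*a - 32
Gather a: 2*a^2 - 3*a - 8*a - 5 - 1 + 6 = 2*a^2 - 11*a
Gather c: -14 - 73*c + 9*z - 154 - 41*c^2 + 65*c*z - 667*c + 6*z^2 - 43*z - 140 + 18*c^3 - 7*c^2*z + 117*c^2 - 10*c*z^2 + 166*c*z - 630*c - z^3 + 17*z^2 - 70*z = 18*c^3 + c^2*(76 - 7*z) + c*(-10*z^2 + 231*z - 1370) - z^3 + 23*z^2 - 104*z - 308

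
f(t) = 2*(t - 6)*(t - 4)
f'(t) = 4*t - 20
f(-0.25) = 53.12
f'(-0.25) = -21.00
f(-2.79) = 119.37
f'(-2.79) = -31.16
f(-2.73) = 117.51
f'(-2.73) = -30.92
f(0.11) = 45.82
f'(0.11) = -19.56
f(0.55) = 37.60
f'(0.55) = -17.80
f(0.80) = 33.28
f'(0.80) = -16.80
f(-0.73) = 63.67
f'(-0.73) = -22.92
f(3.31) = 3.71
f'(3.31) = -6.76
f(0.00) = 48.00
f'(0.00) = -20.00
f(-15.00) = 798.00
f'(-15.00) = -80.00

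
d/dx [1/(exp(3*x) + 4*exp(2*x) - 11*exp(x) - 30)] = (-3*exp(2*x) - 8*exp(x) + 11)*exp(x)/(exp(3*x) + 4*exp(2*x) - 11*exp(x) - 30)^2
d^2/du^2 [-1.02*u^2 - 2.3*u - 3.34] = -2.04000000000000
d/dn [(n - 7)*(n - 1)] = 2*n - 8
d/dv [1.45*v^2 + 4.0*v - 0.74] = 2.9*v + 4.0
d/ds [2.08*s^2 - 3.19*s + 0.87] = 4.16*s - 3.19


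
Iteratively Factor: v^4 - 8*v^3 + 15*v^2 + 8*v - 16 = (v - 4)*(v^3 - 4*v^2 - v + 4) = (v - 4)*(v + 1)*(v^2 - 5*v + 4) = (v - 4)*(v - 1)*(v + 1)*(v - 4)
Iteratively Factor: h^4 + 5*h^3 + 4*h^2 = (h)*(h^3 + 5*h^2 + 4*h) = h*(h + 4)*(h^2 + h) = h^2*(h + 4)*(h + 1)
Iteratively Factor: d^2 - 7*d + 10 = (d - 5)*(d - 2)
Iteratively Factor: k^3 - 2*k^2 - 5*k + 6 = (k - 3)*(k^2 + k - 2) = (k - 3)*(k - 1)*(k + 2)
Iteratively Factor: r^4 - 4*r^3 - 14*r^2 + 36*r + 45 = (r + 3)*(r^3 - 7*r^2 + 7*r + 15) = (r + 1)*(r + 3)*(r^2 - 8*r + 15) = (r - 3)*(r + 1)*(r + 3)*(r - 5)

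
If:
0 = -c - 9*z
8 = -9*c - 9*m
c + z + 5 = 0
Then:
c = -45/8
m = 341/72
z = 5/8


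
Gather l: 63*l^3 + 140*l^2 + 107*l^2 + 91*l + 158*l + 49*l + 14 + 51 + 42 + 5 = 63*l^3 + 247*l^2 + 298*l + 112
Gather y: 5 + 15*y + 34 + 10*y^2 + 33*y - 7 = 10*y^2 + 48*y + 32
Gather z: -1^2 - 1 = -2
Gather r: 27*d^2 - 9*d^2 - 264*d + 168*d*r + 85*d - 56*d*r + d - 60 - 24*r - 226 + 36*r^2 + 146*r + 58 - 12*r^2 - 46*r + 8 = 18*d^2 - 178*d + 24*r^2 + r*(112*d + 76) - 220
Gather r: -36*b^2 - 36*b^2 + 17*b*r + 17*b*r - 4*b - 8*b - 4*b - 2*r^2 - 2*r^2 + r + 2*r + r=-72*b^2 - 16*b - 4*r^2 + r*(34*b + 4)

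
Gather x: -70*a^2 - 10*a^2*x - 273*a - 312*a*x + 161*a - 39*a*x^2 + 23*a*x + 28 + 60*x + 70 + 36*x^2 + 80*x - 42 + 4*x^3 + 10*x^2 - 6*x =-70*a^2 - 112*a + 4*x^3 + x^2*(46 - 39*a) + x*(-10*a^2 - 289*a + 134) + 56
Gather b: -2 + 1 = -1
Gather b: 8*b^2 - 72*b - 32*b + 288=8*b^2 - 104*b + 288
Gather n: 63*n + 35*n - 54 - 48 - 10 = 98*n - 112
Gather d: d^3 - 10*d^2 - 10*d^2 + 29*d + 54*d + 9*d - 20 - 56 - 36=d^3 - 20*d^2 + 92*d - 112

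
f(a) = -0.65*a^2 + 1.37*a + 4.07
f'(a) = 1.37 - 1.3*a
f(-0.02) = 4.04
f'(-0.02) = 1.40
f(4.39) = -2.44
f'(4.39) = -4.34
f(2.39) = 3.63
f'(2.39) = -1.74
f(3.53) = 0.81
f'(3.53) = -3.22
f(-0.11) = 3.91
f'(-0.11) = 1.51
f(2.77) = 2.88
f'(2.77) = -2.23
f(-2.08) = -1.59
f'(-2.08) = 4.07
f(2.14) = 4.03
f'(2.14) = -1.41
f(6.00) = -11.11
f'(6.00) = -6.43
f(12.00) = -73.09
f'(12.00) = -14.23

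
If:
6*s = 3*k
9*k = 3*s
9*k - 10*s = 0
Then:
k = 0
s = 0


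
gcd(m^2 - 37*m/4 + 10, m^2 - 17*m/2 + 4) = m - 8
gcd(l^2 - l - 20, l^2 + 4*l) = l + 4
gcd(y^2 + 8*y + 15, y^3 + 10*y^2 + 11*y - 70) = y + 5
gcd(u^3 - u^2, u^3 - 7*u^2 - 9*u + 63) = 1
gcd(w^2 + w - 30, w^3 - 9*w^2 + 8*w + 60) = w - 5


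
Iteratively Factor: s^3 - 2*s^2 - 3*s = (s + 1)*(s^2 - 3*s) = s*(s + 1)*(s - 3)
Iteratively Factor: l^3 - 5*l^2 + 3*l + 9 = (l + 1)*(l^2 - 6*l + 9) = (l - 3)*(l + 1)*(l - 3)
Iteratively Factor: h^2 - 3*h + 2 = (h - 2)*(h - 1)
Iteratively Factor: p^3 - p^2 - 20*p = (p - 5)*(p^2 + 4*p) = (p - 5)*(p + 4)*(p)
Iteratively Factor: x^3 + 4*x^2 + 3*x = (x)*(x^2 + 4*x + 3) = x*(x + 3)*(x + 1)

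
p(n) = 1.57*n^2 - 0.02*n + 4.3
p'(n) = 3.14*n - 0.02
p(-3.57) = 24.38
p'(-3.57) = -11.23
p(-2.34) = 12.94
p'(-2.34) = -7.37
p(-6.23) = 65.36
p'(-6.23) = -19.58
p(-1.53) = 8.01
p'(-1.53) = -4.82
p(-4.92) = 42.40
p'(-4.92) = -15.47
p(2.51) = 14.14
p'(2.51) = 7.86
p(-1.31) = 7.02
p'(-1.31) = -4.13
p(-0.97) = 5.80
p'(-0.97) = -3.07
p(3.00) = 18.37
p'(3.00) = 9.40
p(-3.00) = 18.49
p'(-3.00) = -9.44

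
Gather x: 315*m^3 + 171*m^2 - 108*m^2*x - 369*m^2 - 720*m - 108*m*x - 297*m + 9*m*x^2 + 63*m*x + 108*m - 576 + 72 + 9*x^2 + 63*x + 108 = 315*m^3 - 198*m^2 - 909*m + x^2*(9*m + 9) + x*(-108*m^2 - 45*m + 63) - 396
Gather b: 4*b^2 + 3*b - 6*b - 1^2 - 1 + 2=4*b^2 - 3*b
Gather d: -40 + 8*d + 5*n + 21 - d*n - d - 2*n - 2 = d*(7 - n) + 3*n - 21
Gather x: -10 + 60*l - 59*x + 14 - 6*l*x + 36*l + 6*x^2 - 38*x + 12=96*l + 6*x^2 + x*(-6*l - 97) + 16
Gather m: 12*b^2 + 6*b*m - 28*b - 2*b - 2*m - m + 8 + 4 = 12*b^2 - 30*b + m*(6*b - 3) + 12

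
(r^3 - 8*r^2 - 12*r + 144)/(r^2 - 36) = (r^2 - 2*r - 24)/(r + 6)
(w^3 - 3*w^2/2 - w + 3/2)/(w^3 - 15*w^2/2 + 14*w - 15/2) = (w + 1)/(w - 5)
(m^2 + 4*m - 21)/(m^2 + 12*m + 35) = (m - 3)/(m + 5)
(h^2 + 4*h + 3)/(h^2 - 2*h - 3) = (h + 3)/(h - 3)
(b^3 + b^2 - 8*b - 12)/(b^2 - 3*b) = b + 4 + 4/b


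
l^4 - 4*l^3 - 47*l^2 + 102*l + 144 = (l - 8)*(l - 3)*(l + 1)*(l + 6)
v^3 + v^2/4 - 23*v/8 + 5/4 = (v - 5/4)*(v - 1/2)*(v + 2)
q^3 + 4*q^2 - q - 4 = (q - 1)*(q + 1)*(q + 4)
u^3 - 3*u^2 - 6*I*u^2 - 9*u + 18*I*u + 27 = (u - 3)*(u - 3*I)^2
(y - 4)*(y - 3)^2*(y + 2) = y^4 - 8*y^3 + 13*y^2 + 30*y - 72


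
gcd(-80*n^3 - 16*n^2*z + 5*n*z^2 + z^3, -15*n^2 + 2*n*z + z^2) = 5*n + z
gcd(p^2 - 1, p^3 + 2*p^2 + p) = p + 1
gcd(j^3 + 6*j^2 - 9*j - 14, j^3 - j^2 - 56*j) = j + 7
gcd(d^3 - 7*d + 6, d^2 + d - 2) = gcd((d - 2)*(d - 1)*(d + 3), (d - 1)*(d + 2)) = d - 1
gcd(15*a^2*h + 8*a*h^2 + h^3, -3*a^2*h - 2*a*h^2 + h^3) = h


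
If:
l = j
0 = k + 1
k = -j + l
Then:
No Solution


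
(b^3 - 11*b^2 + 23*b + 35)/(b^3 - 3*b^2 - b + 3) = (b^2 - 12*b + 35)/(b^2 - 4*b + 3)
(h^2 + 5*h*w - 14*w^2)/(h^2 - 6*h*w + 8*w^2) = (-h - 7*w)/(-h + 4*w)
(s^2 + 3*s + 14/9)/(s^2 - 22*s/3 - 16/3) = (s + 7/3)/(s - 8)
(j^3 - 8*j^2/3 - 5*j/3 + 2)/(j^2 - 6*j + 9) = (3*j^2 + j - 2)/(3*(j - 3))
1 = 1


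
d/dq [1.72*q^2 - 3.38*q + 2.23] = 3.44*q - 3.38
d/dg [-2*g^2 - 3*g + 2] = -4*g - 3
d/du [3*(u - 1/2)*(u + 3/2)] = 6*u + 3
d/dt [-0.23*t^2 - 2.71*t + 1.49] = -0.46*t - 2.71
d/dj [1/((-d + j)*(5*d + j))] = ((-d + j)*(5*d + j) + (d - j)^2)/((d - j)^3*(5*d + j)^2)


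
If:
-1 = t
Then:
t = -1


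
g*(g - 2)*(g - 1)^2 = g^4 - 4*g^3 + 5*g^2 - 2*g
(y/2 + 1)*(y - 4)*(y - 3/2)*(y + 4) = y^4/2 + y^3/4 - 19*y^2/2 - 4*y + 24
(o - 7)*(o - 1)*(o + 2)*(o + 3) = o^4 - 3*o^3 - 27*o^2 - 13*o + 42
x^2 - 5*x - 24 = (x - 8)*(x + 3)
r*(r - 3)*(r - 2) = r^3 - 5*r^2 + 6*r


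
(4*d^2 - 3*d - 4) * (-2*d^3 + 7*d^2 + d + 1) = -8*d^5 + 34*d^4 - 9*d^3 - 27*d^2 - 7*d - 4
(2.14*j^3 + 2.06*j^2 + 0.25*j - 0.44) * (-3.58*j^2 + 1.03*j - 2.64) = -7.6612*j^5 - 5.1706*j^4 - 4.4228*j^3 - 3.6057*j^2 - 1.1132*j + 1.1616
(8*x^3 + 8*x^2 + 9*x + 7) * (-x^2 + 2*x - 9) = -8*x^5 + 8*x^4 - 65*x^3 - 61*x^2 - 67*x - 63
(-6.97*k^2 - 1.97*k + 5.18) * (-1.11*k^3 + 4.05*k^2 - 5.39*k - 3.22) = 7.7367*k^5 - 26.0418*k^4 + 23.84*k^3 + 54.0407*k^2 - 21.5768*k - 16.6796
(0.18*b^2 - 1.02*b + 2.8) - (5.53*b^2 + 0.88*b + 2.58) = -5.35*b^2 - 1.9*b + 0.22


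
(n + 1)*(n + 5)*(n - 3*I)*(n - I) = n^4 + 6*n^3 - 4*I*n^3 + 2*n^2 - 24*I*n^2 - 18*n - 20*I*n - 15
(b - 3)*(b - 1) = b^2 - 4*b + 3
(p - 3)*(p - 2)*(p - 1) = p^3 - 6*p^2 + 11*p - 6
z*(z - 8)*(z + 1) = z^3 - 7*z^2 - 8*z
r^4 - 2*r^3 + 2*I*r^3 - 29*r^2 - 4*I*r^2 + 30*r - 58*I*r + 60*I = (r - 6)*(r - 1)*(r + 5)*(r + 2*I)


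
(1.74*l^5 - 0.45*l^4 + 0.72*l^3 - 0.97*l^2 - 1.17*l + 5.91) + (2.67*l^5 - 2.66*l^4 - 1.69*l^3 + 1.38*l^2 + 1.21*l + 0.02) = 4.41*l^5 - 3.11*l^4 - 0.97*l^3 + 0.41*l^2 + 0.04*l + 5.93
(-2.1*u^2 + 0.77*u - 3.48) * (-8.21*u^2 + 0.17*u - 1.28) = 17.241*u^4 - 6.6787*u^3 + 31.3897*u^2 - 1.5772*u + 4.4544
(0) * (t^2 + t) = 0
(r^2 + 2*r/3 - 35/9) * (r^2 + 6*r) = r^4 + 20*r^3/3 + r^2/9 - 70*r/3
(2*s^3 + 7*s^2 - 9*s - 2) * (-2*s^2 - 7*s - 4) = -4*s^5 - 28*s^4 - 39*s^3 + 39*s^2 + 50*s + 8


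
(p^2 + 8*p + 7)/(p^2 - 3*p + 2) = (p^2 + 8*p + 7)/(p^2 - 3*p + 2)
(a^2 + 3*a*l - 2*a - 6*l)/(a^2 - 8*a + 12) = (a + 3*l)/(a - 6)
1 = 1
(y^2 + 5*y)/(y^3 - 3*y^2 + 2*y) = (y + 5)/(y^2 - 3*y + 2)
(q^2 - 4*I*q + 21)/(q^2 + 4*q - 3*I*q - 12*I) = (q^2 - 4*I*q + 21)/(q^2 + q*(4 - 3*I) - 12*I)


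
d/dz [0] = 0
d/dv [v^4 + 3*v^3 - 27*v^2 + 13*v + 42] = 4*v^3 + 9*v^2 - 54*v + 13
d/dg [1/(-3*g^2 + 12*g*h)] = 2*(g - 2*h)/(3*g^2*(g - 4*h)^2)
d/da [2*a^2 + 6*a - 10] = 4*a + 6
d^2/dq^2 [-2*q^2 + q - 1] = -4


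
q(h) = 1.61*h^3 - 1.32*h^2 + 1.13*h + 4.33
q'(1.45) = 7.46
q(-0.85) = 1.43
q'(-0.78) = 6.13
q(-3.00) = -54.41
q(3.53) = 62.69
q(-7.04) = -630.80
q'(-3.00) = 52.52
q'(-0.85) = 6.86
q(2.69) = 29.16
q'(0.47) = 0.96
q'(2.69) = 28.98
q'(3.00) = 36.68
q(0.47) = 4.74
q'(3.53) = 52.00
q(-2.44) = -29.67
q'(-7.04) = 259.10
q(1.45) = 8.10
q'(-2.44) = 36.33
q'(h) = 4.83*h^2 - 2.64*h + 1.13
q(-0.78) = 1.88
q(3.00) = 39.31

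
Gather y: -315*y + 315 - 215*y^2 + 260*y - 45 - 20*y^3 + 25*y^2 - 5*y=-20*y^3 - 190*y^2 - 60*y + 270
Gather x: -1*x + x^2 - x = x^2 - 2*x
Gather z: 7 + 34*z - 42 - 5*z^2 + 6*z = -5*z^2 + 40*z - 35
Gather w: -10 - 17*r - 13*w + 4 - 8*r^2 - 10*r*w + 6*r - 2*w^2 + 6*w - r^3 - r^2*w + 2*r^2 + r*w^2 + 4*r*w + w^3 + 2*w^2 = -r^3 - 6*r^2 + r*w^2 - 11*r + w^3 + w*(-r^2 - 6*r - 7) - 6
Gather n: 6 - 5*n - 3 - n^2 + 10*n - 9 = -n^2 + 5*n - 6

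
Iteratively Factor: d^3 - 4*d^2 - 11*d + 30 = (d + 3)*(d^2 - 7*d + 10) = (d - 2)*(d + 3)*(d - 5)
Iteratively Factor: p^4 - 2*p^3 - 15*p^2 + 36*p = (p + 4)*(p^3 - 6*p^2 + 9*p) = (p - 3)*(p + 4)*(p^2 - 3*p) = (p - 3)^2*(p + 4)*(p)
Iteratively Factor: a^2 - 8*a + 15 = (a - 5)*(a - 3)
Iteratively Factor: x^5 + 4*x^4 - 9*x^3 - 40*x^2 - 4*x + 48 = (x + 2)*(x^4 + 2*x^3 - 13*x^2 - 14*x + 24) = (x - 3)*(x + 2)*(x^3 + 5*x^2 + 2*x - 8) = (x - 3)*(x + 2)^2*(x^2 + 3*x - 4) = (x - 3)*(x + 2)^2*(x + 4)*(x - 1)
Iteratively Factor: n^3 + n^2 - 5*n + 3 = (n + 3)*(n^2 - 2*n + 1) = (n - 1)*(n + 3)*(n - 1)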